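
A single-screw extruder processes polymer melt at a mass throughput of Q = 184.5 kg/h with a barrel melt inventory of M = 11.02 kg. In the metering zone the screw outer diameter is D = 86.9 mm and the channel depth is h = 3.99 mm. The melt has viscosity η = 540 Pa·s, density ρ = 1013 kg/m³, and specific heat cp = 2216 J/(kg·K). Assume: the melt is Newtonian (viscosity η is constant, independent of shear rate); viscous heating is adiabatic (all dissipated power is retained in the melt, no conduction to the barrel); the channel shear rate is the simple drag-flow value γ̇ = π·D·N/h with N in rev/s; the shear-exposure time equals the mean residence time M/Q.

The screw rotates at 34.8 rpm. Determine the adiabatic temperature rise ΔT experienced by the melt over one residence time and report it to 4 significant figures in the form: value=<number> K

value=81.46 K

Throughput in SI: Q_s = 184.5 kg/h ÷ 3600 s/h = 0.05125 kg/s
Mean residence time: t_res = M/Q_s = 11.02 kg / 0.05125 kg/s = 215.024 s
Convert to SI: D = 0.0869 m, h = 0.00399 m, N = 34.8/60 = 0.58 rev/s
γ̇ = π·D·N / h = π · 0.0869 · 0.58 / 0.00399 = 39.6849 s⁻¹
ΔT = η·γ̇²·t_res/(ρ·cp) = [540 × 39.6849² × 215.024] / [1013 × 2216] = 81.4614 K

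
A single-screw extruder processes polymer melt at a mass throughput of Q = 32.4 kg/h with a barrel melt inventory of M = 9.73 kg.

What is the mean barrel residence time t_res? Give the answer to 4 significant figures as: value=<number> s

value=1081. s

Convert throughput: Q = 32.4 kg/h = 32.4/3600 = 0.009 kg/s
t_res = M / Q_s = 9.73 / 0.009 = 1081.11 s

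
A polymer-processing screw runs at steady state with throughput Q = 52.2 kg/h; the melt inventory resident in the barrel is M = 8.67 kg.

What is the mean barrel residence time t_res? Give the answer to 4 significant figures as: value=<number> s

Q_s = Q / 3600 = 52.2 / 3600 = 0.0145 kg/s
t_res = M / Q_s = 8.67 / 0.0145 = 597.931 s

value=597.9 s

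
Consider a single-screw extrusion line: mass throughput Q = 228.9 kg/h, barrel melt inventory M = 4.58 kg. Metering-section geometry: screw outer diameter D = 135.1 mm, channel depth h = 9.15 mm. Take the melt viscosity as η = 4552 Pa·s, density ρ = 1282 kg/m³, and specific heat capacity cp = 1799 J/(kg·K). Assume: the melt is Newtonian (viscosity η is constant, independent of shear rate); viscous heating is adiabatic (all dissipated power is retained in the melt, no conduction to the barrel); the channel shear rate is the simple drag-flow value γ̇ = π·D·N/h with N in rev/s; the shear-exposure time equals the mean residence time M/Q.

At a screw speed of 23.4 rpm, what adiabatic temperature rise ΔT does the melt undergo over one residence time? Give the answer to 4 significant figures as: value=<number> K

Q_s = Q / 3600 = 228.9 / 3600 = 0.0635833 kg/s
Mean residence time: t_res = M/Q_s = 4.58 kg / 0.0635833 kg/s = 72.0315 s
Convert to SI: D = 0.1351 m, h = 0.00915 m, N = 23.4/60 = 0.39 rev/s
Shear rate: γ̇ = πDN/h = π·0.1351·0.39/0.00915 = 18.0904 s⁻¹
Adiabatic rise: ΔT = η γ̇² t_res / (ρ cp) = 4552·(18.0904)²·72.0315 / (1282·1799) = 46.5268 K

value=46.53 K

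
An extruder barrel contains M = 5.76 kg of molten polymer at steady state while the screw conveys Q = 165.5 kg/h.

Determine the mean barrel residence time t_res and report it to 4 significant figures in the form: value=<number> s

value=125.3 s

Q_s = Q / 3600 = 165.5 / 3600 = 0.0459722 kg/s
t_res = M / Q_s = 5.76 / 0.0459722 = 125.293 s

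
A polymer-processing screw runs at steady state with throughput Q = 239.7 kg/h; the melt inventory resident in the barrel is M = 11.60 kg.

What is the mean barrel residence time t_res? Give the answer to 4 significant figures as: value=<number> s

value=174.2 s

Throughput in SI: Q_s = 239.7 kg/h ÷ 3600 s/h = 0.0665833 kg/s
t_res = M / Q_s = 11.60 ÷ 0.0665833 = 174.218 s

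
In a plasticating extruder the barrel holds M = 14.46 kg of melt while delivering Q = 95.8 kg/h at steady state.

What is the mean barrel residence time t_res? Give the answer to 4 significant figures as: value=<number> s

Q_s = Q / 3600 = 95.8 / 3600 = 0.0266111 kg/s
t_res = M / Q_s = 14.46 ÷ 0.0266111 = 543.382 s

value=543.4 s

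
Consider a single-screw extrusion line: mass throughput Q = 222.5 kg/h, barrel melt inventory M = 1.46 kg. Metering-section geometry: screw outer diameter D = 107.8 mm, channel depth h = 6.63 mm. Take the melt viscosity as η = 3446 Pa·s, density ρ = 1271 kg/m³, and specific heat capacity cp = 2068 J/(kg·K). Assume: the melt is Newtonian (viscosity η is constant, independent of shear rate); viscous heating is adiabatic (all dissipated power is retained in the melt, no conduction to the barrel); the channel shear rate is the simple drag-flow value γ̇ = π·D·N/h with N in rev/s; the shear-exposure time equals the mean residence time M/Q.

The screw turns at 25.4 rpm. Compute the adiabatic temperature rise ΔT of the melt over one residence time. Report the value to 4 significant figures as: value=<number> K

value=14.48 K

Convert throughput: Q = 222.5 kg/h = 222.5/3600 = 0.0618056 kg/s
t_res = M / Q_s = 1.46 ÷ 0.0618056 = 23.6225 s
D = 107.8 mm = 0.1078 m;  h = 6.63 mm = 0.00663 m;  N = 25.4 rpm / 60 = 0.423333 rev/s
Shear rate: γ̇ = πDN/h = π·0.1078·0.423333/0.00663 = 21.6241 s⁻¹
Adiabatic rise: ΔT = η γ̇² t_res / (ρ cp) = 3446·(21.6241)²·23.6225 / (1271·2068) = 14.4817 K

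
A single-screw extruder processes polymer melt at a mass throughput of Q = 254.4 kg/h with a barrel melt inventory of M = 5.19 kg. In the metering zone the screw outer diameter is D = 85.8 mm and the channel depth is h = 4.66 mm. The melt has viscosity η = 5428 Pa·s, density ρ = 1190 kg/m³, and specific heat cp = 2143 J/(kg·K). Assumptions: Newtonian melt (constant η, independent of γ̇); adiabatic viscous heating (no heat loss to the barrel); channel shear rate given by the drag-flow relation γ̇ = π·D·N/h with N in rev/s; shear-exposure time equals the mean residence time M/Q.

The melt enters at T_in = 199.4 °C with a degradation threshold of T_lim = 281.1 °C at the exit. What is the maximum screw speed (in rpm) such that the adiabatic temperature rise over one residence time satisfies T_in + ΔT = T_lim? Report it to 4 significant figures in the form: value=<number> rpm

value=23.71 rpm

Throughput in SI: Q_s = 254.4 kg/h ÷ 3600 s/h = 0.0706667 kg/s
t_res = M / Q_s = 5.19 / 0.0706667 = 73.4434 s
Convert to metres: D = 0.0858 m, h = 0.00466 m
Allowable rise: ΔT_a = T_lim − T_in = 281.1 − 199.4 = 81.7 K
γ̇_max² = ΔT_a·ρ·cp / (η·t_res) = [81.7 × 1190 × 2143] / [5428 × 73.4434] = 522.635 s⁻²
γ̇_max = √522.635 = 22.8612 s⁻¹
N_max = γ̇_max h / (πD) = 22.8612·0.00466/(π·0.0858) = 0.395228 rev/s → ×60 = 23.7137 rpm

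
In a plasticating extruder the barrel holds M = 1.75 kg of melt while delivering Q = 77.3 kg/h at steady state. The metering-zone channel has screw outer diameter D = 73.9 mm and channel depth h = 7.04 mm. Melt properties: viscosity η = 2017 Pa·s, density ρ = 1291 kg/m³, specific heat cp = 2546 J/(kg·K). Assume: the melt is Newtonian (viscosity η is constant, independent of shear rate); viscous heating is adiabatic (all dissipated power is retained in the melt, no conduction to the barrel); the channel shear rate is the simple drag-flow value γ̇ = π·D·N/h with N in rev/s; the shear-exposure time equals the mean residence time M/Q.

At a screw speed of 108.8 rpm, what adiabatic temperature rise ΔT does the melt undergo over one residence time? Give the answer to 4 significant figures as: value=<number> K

Convert throughput: Q = 77.3 kg/h = 77.3/3600 = 0.0214722 kg/s
t_res = M / Q_s = 1.75 / 0.0214722 = 81.5006 s
Geometry in metres: D = 73.9 mm → 0.0739 m, h = 7.04 mm → 0.00704 m; screw speed N = 108.8 rpm = 1.81333 rev/s
γ̇ = π·D·N / h = π · 0.0739 · 1.81333 / 0.00704 = 59.7997 s⁻¹
ΔT = η·γ̇²·t_res / (ρ·cp) = 2017 · (59.7997)² · 81.5006 / (1291 · 2546) = 178.847 K

value=178.8 K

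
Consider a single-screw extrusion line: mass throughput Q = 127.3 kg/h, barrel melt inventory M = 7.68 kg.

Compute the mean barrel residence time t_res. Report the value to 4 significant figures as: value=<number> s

value=217.2 s

Throughput in SI: Q_s = 127.3 kg/h ÷ 3600 s/h = 0.0353611 kg/s
t_res = M / Q_s = 7.68 / 0.0353611 = 217.188 s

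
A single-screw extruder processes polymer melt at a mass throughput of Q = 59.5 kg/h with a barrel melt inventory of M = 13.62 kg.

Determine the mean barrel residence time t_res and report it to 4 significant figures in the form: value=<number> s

value=824.1 s

Convert throughput: Q = 59.5 kg/h = 59.5/3600 = 0.0165278 kg/s
t_res = M / Q_s = 13.62 / 0.0165278 = 824.067 s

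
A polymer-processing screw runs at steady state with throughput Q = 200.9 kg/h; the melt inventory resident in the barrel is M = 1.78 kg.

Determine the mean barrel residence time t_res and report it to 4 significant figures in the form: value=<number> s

Throughput in SI: Q_s = 200.9 kg/h ÷ 3600 s/h = 0.0558056 kg/s
t_res = M / Q_s = 1.78 / 0.0558056 = 31.8965 s

value=31.90 s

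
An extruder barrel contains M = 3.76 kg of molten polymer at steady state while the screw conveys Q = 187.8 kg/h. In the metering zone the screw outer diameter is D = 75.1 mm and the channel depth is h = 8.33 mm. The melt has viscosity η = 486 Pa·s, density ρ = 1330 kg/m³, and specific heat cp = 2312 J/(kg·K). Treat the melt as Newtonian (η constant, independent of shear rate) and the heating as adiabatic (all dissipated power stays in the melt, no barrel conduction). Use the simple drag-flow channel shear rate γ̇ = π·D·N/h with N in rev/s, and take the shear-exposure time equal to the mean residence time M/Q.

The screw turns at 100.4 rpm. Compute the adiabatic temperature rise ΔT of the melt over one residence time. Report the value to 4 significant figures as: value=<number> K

value=25.59 K

Throughput in SI: Q_s = 187.8 kg/h ÷ 3600 s/h = 0.0521667 kg/s
t_res = M / Q_s = 3.76 / 0.0521667 = 72.0767 s
Convert to SI: D = 0.0751 m, h = 0.00833 m, N = 100.4/60 = 1.67333 rev/s
γ̇ = π D N / h = (π)(0.0751)(1.67333) / 0.00833 = 47.3944 s⁻¹
ΔT = η·γ̇²·t_res/(ρ·cp) = [486 × 47.3944² × 72.0767] / [1330 × 2312] = 25.5886 K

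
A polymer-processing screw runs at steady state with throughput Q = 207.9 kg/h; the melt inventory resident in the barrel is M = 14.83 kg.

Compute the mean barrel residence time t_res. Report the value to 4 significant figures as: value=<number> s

value=256.8 s

Q_s = Q / 3600 = 207.9 / 3600 = 0.05775 kg/s
t_res = M / Q_s = 14.83 / 0.05775 = 256.797 s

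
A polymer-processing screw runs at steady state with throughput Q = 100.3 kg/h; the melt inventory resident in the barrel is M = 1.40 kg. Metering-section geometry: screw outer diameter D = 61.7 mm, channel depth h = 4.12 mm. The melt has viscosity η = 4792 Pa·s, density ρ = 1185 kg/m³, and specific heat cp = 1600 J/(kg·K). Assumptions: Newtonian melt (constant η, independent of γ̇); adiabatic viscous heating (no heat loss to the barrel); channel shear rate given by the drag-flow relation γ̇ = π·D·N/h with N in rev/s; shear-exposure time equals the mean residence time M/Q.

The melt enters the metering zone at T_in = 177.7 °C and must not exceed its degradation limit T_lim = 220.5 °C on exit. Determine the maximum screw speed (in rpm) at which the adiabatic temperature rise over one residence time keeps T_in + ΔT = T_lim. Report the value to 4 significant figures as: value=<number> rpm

Throughput in SI: Q_s = 100.3 kg/h ÷ 3600 s/h = 0.0278611 kg/s
t_res = M / Q_s = 1.40 ÷ 0.0278611 = 50.2493 s
D = 61.7 mm = 0.0617 m;  h = 4.12 mm = 0.00412 m
Allowable rise: ΔT_a = T_lim − T_in = 220.5 − 177.7 = 42.8 K
γ̇_max² = ΔT_a·ρ·cp / (η·t_res) = [42.8 × 1185 × 1600] / [4792 × 50.2493] = 337.004 s⁻²
γ̇_max = √337.004 = 18.3577 s⁻¹
N_max = γ̇_max·h / (π·D) = 18.3577 · 0.00412 / (π · 0.0617) = 0.390193 rev/s = 23.4116 rpm

value=23.41 rpm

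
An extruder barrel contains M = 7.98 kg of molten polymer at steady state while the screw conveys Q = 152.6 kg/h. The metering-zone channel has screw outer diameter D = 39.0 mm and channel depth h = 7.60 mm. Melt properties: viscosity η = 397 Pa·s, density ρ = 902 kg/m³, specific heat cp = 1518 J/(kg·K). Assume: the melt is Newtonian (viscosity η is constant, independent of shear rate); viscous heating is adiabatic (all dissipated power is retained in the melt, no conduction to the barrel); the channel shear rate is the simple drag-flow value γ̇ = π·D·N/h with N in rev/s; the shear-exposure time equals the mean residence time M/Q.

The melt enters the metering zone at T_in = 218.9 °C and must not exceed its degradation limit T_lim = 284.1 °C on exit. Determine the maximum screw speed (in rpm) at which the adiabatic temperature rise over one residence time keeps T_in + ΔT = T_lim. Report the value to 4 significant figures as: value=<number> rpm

value=128.6 rpm

Convert throughput: Q = 152.6 kg/h = 152.6/3600 = 0.0423889 kg/s
t_res = M / Q_s = 7.98 ÷ 0.0423889 = 188.257 s
Geometry in SI: D = 39.0 mm → 0.039 m, h = 7.60 mm → 0.0076 m
ΔT_a = T_lim − T_in = 284.1 − 218.9 = 65.2 K
γ̇_max² = ΔT_a·ρ·cp/(η·t_res) = 65.2·902·1518/(397·188.257) = 1194.5 s⁻²
γ̇_max = √1194.5 = 34.5615 s⁻¹
Solve γ̇ = πDN/h for N: N_max = γ̇_max·h/(π·D) = 34.5615 × 0.0076 / (π × 0.039) = 2.14384 rev/s = 128.63 rpm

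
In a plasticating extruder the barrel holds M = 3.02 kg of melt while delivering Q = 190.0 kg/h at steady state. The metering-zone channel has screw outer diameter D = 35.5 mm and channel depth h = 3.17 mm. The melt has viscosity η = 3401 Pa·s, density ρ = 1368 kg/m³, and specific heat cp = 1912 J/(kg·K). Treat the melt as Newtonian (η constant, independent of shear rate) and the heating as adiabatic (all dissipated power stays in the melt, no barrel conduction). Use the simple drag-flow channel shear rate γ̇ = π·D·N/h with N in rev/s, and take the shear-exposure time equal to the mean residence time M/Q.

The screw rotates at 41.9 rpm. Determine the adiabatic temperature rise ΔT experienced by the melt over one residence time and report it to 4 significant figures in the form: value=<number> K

value=44.91 K

Throughput in SI: Q_s = 190.0 kg/h ÷ 3600 s/h = 0.0527778 kg/s
t_res = M / Q_s = 3.02 / 0.0527778 = 57.2211 s
D = 35.5 mm = 0.0355 m;  h = 3.17 mm = 0.00317 m;  N = 41.9 rpm / 60 = 0.698333 rev/s
γ̇ = π·D·N / h = π · 0.0355 · 0.698333 / 0.00317 = 24.5687 s⁻¹
Adiabatic rise: ΔT = η γ̇² t_res / (ρ cp) = 3401·(24.5687)²·57.2211 / (1368·1912) = 44.9109 K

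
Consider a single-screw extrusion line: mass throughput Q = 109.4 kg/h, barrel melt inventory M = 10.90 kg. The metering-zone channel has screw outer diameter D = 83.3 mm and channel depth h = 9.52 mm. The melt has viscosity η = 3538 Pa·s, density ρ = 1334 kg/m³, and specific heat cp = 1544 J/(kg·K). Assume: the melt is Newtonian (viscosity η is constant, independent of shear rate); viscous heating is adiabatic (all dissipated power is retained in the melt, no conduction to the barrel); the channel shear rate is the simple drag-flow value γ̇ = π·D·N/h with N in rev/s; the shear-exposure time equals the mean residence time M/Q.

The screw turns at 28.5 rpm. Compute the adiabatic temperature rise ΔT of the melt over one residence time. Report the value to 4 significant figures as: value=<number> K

value=105.0 K

Convert throughput: Q = 109.4 kg/h = 109.4/3600 = 0.0303889 kg/s
Mean residence time: t_res = M/Q_s = 10.90 kg / 0.0303889 kg/s = 358.684 s
Geometry in metres: D = 83.3 mm → 0.0833 m, h = 9.52 mm → 0.00952 m; screw speed N = 28.5 rpm = 0.475 rev/s
γ̇ = π D N / h = (π)(0.0833)(0.475) / 0.00952 = 13.0572 s⁻¹
ΔT = η·γ̇²·t_res/(ρ·cp) = [3538 × 13.0572² × 358.684] / [1334 × 1544] = 105.044 K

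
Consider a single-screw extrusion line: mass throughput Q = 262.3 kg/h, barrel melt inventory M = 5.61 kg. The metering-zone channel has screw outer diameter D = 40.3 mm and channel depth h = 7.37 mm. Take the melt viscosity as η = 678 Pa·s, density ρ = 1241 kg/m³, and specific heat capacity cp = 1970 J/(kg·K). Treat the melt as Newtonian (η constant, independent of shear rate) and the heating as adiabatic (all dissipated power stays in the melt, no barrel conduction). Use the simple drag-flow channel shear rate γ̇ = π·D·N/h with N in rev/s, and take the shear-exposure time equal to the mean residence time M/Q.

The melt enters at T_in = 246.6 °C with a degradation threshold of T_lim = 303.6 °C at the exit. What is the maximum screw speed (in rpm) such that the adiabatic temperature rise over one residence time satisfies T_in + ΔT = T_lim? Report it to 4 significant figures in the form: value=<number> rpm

value=180.5 rpm

Q_s = Q / 3600 = 262.3 / 3600 = 0.0728611 kg/s
t_res = M / Q_s = 5.61 ÷ 0.0728611 = 76.9958 s
Convert to metres: D = 0.0403 m, h = 0.00737 m
ΔT_a = T_lim − T_in = 303.6 − 246.6 = 57 K
Invert ΔT = ηγ̇²t_res/(ρcp) for γ̇: γ̇_max² = ΔT_a ρ cp / (η t_res) = 57·1241·1970 / (678·76.9958) = 2669.42 s⁻²
Take the square root: γ̇_max = √(2669.42) = 51.6664 s⁻¹
N_max = γ̇_max h / (πD) = 51.6664·0.00737/(π·0.0403) = 3.0076 rev/s → ×60 = 180.456 rpm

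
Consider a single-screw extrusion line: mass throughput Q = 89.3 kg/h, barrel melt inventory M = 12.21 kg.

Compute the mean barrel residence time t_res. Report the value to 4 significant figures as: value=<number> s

Q_s = Q / 3600 = 89.3 / 3600 = 0.0248056 kg/s
Mean residence time: t_res = M/Q_s = 12.21 kg / 0.0248056 kg/s = 492.228 s

value=492.2 s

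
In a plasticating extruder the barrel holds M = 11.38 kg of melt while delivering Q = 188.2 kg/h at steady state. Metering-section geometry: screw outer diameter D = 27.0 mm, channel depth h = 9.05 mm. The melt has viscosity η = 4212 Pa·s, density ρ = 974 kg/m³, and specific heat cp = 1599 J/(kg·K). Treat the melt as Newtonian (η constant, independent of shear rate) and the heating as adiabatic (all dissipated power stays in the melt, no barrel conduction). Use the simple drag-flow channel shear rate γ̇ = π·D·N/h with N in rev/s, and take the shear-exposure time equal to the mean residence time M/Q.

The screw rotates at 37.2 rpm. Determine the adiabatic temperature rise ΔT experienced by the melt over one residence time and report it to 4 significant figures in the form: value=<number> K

value=19.88 K

Q_s = Q / 3600 = 188.2 / 3600 = 0.0522778 kg/s
Mean residence time: t_res = M/Q_s = 11.38 kg / 0.0522778 kg/s = 217.683 s
Convert to SI: D = 0.027 m, h = 0.00905 m, N = 37.2/60 = 0.62 rev/s
Shear rate: γ̇ = πDN/h = π·0.027·0.62/0.00905 = 5.81108 s⁻¹
ΔT = η·γ̇²·t_res / (ρ·cp) = 4212 · (5.81108)² · 217.683 / (974 · 1599) = 19.8801 K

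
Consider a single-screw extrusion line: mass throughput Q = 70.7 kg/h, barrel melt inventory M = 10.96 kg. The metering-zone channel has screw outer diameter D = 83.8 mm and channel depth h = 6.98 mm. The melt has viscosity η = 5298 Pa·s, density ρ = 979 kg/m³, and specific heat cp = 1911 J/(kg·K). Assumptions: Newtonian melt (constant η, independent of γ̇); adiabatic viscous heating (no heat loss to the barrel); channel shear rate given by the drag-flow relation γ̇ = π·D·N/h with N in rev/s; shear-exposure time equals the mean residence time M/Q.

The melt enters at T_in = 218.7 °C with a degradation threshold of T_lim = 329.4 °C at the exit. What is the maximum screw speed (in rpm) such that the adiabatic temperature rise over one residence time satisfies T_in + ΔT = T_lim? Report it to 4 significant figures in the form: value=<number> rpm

value=13.31 rpm

Convert throughput: Q = 70.7 kg/h = 70.7/3600 = 0.0196389 kg/s
t_res = M / Q_s = 10.96 / 0.0196389 = 558.076 s
Convert to metres: D = 0.0838 m, h = 0.00698 m
ΔT_a = T_lim − T_in = 329.4 − 218.7 = 110.7 K
γ̇_max² = ΔT_a·ρ·cp / (η·t_res) = [110.7 × 979 × 1911] / [5298 × 558.076] = 70.0463 s⁻²
γ̇_max = √70.0463 = 8.36937 s⁻¹
N_max = γ̇_max·h / (π·D) = 8.36937 · 0.00698 / (π · 0.0838) = 0.221898 rev/s = 13.3139 rpm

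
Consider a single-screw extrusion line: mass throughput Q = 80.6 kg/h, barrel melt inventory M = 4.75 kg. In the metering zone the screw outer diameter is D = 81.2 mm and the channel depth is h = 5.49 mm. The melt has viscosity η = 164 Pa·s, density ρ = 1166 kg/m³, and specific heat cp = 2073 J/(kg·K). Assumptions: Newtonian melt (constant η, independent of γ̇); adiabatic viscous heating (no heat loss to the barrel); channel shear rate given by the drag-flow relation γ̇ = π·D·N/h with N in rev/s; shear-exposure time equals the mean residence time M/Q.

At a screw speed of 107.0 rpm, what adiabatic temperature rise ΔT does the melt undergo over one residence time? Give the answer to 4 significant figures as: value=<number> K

Convert throughput: Q = 80.6 kg/h = 80.6/3600 = 0.0223889 kg/s
t_res = M / Q_s = 4.75 / 0.0223889 = 212.159 s
D = 81.2 mm = 0.0812 m;  h = 5.49 mm = 0.00549 m;  N = 107.0 rpm / 60 = 1.78333 rev/s
γ̇ = π D N / h = (π)(0.0812)(1.78333) / 0.00549 = 82.864 s⁻¹
Adiabatic rise: ΔT = η γ̇² t_res / (ρ cp) = 164·(82.864)²·212.159 / (1166·2073) = 98.8415 K

value=98.84 K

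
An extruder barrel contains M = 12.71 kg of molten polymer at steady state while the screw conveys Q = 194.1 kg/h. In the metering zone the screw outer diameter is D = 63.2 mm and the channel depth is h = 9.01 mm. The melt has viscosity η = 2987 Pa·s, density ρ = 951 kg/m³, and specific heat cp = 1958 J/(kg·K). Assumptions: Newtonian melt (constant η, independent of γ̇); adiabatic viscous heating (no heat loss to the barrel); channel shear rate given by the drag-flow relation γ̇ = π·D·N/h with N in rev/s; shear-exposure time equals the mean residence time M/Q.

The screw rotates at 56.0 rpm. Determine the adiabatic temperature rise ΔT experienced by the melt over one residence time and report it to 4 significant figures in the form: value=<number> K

Throughput in SI: Q_s = 194.1 kg/h ÷ 3600 s/h = 0.0539167 kg/s
t_res = M / Q_s = 12.71 / 0.0539167 = 235.734 s
D = 63.2 mm = 0.0632 m;  h = 9.01 mm = 0.00901 m;  N = 56.0 rpm / 60 = 0.933333 rev/s
γ̇ = π·D·N / h = π · 0.0632 · 0.933333 / 0.00901 = 20.5674 s⁻¹
ΔT = η·γ̇²·t_res / (ρ·cp) = 2987 · (20.5674)² · 235.734 / (951 · 1958) = 159.964 K

value=160.0 K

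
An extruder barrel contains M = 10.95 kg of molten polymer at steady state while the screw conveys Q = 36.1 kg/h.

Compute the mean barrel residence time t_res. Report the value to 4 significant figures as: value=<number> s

value=1092. s

Throughput in SI: Q_s = 36.1 kg/h ÷ 3600 s/h = 0.0100278 kg/s
Mean residence time: t_res = M/Q_s = 10.95 kg / 0.0100278 kg/s = 1091.97 s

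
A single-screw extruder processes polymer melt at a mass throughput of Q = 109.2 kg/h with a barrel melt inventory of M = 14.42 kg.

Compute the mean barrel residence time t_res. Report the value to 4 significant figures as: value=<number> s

Convert throughput: Q = 109.2 kg/h = 109.2/3600 = 0.0303333 kg/s
Mean residence time: t_res = M/Q_s = 14.42 kg / 0.0303333 kg/s = 475.385 s

value=475.4 s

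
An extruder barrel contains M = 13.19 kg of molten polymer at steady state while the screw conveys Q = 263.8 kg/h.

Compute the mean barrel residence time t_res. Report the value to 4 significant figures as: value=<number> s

Q_s = Q / 3600 = 263.8 / 3600 = 0.0732778 kg/s
t_res = M / Q_s = 13.19 ÷ 0.0732778 = 180 s

value=180.0 s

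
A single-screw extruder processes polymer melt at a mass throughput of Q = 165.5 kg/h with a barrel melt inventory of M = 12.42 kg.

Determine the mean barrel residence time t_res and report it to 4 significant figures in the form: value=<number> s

value=270.2 s

Convert throughput: Q = 165.5 kg/h = 165.5/3600 = 0.0459722 kg/s
t_res = M / Q_s = 12.42 / 0.0459722 = 270.163 s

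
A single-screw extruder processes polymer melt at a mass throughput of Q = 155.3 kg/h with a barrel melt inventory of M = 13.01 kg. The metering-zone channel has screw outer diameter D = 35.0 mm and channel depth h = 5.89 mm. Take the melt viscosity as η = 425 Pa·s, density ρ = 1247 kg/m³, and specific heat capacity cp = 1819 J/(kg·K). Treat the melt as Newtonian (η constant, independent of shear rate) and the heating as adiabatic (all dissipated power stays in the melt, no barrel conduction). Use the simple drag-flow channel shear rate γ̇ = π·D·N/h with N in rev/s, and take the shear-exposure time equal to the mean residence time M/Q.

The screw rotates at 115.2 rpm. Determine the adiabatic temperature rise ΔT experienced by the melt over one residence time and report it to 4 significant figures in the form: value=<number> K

Convert throughput: Q = 155.3 kg/h = 155.3/3600 = 0.0431389 kg/s
t_res = M / Q_s = 13.01 ÷ 0.0431389 = 301.584 s
Geometry in metres: D = 35.0 mm → 0.035 m, h = 5.89 mm → 0.00589 m; screw speed N = 115.2 rpm = 1.92 rev/s
γ̇ = π D N / h = (π)(0.035)(1.92) / 0.00589 = 35.843 s⁻¹
ΔT = η·γ̇²·t_res/(ρ·cp) = [425 × 35.843² × 301.584] / [1247 × 1819] = 72.5949 K

value=72.59 K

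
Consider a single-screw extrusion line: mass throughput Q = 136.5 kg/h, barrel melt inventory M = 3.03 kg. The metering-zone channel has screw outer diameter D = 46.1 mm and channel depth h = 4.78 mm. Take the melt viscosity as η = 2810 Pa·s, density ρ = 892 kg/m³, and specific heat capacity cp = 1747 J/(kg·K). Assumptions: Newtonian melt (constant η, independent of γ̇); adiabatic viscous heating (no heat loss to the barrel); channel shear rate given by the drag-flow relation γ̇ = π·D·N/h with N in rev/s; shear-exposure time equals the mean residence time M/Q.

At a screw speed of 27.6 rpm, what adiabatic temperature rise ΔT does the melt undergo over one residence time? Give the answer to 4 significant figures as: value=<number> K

Throughput in SI: Q_s = 136.5 kg/h ÷ 3600 s/h = 0.0379167 kg/s
Mean residence time: t_res = M/Q_s = 3.03 kg / 0.0379167 kg/s = 79.9121 s
Convert to SI: D = 0.0461 m, h = 0.00478 m, N = 27.6/60 = 0.46 rev/s
γ̇ = π D N / h = (π)(0.0461)(0.46) / 0.00478 = 13.9374 s⁻¹
ΔT = η·γ̇²·t_res/(ρ·cp) = [2810 × 13.9374² × 79.9121] / [892 × 1747] = 27.9913 K

value=27.99 K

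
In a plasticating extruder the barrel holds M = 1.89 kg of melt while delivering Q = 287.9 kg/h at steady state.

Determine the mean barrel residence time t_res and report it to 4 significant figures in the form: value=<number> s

Convert throughput: Q = 287.9 kg/h = 287.9/3600 = 0.0799722 kg/s
t_res = M / Q_s = 1.89 / 0.0799722 = 23.6332 s

value=23.63 s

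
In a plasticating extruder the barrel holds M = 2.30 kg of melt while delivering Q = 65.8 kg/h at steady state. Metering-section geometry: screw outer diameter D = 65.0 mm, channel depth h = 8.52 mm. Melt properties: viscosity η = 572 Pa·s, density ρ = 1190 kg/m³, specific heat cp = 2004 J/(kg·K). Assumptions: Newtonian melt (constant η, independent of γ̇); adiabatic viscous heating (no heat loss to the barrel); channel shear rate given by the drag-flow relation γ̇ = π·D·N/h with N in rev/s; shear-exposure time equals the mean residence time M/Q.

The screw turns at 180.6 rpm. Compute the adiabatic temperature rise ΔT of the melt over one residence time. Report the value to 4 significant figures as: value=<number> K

value=157.1 K

Throughput in SI: Q_s = 65.8 kg/h ÷ 3600 s/h = 0.0182778 kg/s
Mean residence time: t_res = M/Q_s = 2.30 kg / 0.0182778 kg/s = 125.836 s
Convert to SI: D = 0.065 m, h = 0.00852 m, N = 180.6/60 = 3.01 rev/s
γ̇ = π D N / h = (π)(0.065)(3.01) / 0.00852 = 72.1423 s⁻¹
Adiabatic rise: ΔT = η γ̇² t_res / (ρ cp) = 572·(72.1423)²·125.836 / (1190·2004) = 157.085 K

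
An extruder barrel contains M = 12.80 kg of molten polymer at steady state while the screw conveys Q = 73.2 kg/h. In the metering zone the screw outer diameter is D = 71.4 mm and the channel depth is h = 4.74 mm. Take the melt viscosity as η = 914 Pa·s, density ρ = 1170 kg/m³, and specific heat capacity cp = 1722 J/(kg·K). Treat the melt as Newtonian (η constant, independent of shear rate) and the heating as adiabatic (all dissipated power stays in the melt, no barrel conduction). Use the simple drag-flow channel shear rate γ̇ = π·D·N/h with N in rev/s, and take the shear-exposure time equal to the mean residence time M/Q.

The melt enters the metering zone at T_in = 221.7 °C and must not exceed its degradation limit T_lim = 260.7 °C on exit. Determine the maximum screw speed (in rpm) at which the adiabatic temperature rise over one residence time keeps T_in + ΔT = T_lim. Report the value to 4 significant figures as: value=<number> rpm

Q_s = Q / 3600 = 73.2 / 3600 = 0.0203333 kg/s
Mean residence time: t_res = M/Q_s = 12.80 kg / 0.0203333 kg/s = 629.508 s
D = 71.4 mm = 0.0714 m;  h = 4.74 mm = 0.00474 m
ΔT_a = T_lim − T_in = 260.7 − 221.7 = 39 K
γ̇_max² = ΔT_a·ρ·cp/(η·t_res) = 39·1170·1722/(914·629.508) = 136.564 s⁻²
Take the square root: γ̇_max = √(136.564) = 11.6861 s⁻¹
N_max = γ̇_max·h / (π·D) = 11.6861 · 0.00474 / (π · 0.0714) = 0.246944 rev/s = 14.8166 rpm

value=14.82 rpm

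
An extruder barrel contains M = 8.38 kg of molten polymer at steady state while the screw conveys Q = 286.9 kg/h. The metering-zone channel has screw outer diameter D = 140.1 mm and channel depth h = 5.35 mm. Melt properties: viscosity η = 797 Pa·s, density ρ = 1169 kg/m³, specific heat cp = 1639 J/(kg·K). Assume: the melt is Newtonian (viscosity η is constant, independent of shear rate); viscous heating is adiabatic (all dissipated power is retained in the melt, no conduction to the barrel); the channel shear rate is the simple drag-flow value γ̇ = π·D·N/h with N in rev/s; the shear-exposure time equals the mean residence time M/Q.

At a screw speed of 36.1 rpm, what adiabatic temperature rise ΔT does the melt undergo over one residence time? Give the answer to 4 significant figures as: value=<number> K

value=107.2 K

Throughput in SI: Q_s = 286.9 kg/h ÷ 3600 s/h = 0.0796944 kg/s
t_res = M / Q_s = 8.38 ÷ 0.0796944 = 105.152 s
Convert to SI: D = 0.1401 m, h = 0.00535 m, N = 36.1/60 = 0.601667 rev/s
γ̇ = π·D·N / h = π · 0.1401 · 0.601667 / 0.00535 = 49.4983 s⁻¹
ΔT = η·γ̇²·t_res/(ρ·cp) = [797 × 49.4983² × 105.152] / [1169 × 1639] = 107.167 K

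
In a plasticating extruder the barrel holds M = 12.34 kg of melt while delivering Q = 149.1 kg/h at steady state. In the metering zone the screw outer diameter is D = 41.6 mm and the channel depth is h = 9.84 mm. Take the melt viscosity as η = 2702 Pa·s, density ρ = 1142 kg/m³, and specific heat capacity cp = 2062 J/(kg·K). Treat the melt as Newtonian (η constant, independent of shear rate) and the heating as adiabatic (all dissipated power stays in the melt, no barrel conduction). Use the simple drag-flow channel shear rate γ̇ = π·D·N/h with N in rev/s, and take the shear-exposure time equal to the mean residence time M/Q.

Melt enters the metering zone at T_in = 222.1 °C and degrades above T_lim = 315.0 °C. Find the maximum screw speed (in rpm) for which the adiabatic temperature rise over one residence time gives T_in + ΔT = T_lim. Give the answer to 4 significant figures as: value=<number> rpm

value=74.47 rpm

Convert throughput: Q = 149.1 kg/h = 149.1/3600 = 0.0414167 kg/s
Mean residence time: t_res = M/Q_s = 12.34 kg / 0.0414167 kg/s = 297.948 s
Convert to metres: D = 0.0416 m, h = 0.00984 m
Allowable rise: ΔT_a = T_lim − T_in = 315.0 − 222.1 = 92.9 K
γ̇_max² = ΔT_a·ρ·cp / (η·t_res) = [92.9 × 1142 × 2062] / [2702 × 297.948] = 271.735 s⁻²
γ̇_max = sqrt(271.735) = 16.4844 s⁻¹
N_max = γ̇_max h / (πD) = 16.4844·0.00984/(π·0.0416) = 1.24115 rev/s → ×60 = 74.469 rpm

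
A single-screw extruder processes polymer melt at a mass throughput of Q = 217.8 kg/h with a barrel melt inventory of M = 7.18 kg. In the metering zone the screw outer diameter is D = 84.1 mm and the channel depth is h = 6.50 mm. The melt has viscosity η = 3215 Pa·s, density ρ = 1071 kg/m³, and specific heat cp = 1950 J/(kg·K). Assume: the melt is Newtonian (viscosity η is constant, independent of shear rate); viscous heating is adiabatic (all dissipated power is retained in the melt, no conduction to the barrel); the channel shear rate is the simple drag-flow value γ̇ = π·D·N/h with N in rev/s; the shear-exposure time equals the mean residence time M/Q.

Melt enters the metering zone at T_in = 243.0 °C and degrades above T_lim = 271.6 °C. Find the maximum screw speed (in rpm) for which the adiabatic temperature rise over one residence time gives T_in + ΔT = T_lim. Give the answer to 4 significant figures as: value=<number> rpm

value=18.47 rpm

Q_s = Q / 3600 = 217.8 / 3600 = 0.0605 kg/s
Mean residence time: t_res = M/Q_s = 7.18 kg / 0.0605 kg/s = 118.678 s
Geometry in SI: D = 84.1 mm → 0.0841 m, h = 6.50 mm → 0.0065 m
ΔT_a = T_lim − T_in = 271.6 − 243.0 = 28.6 K
Invert ΔT = ηγ̇²t_res/(ρcp) for γ̇: γ̇_max² = ΔT_a ρ cp / (η t_res) = 28.6·1071·1950 / (3215·118.678) = 156.545 s⁻²
γ̇_max = sqrt(156.545) = 12.5118 s⁻¹
Solve γ̇ = πDN/h for N: N_max = γ̇_max·h/(π·D) = 12.5118 × 0.0065 / (π × 0.0841) = 0.307813 rev/s = 18.4688 rpm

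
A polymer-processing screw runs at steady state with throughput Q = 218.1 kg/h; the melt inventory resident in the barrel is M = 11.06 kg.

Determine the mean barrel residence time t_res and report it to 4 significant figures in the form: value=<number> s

value=182.6 s

Convert throughput: Q = 218.1 kg/h = 218.1/3600 = 0.0605833 kg/s
t_res = M / Q_s = 11.06 / 0.0605833 = 182.558 s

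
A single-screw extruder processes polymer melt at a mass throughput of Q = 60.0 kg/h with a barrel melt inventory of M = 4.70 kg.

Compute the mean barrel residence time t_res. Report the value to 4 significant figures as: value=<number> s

Q_s = Q / 3600 = 60.0 / 3600 = 0.0166667 kg/s
t_res = M / Q_s = 4.70 / 0.0166667 = 282 s

value=282.0 s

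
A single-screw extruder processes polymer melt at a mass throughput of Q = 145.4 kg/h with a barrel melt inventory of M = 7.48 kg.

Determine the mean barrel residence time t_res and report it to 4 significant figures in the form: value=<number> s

Throughput in SI: Q_s = 145.4 kg/h ÷ 3600 s/h = 0.0403889 kg/s
t_res = M / Q_s = 7.48 ÷ 0.0403889 = 185.199 s

value=185.2 s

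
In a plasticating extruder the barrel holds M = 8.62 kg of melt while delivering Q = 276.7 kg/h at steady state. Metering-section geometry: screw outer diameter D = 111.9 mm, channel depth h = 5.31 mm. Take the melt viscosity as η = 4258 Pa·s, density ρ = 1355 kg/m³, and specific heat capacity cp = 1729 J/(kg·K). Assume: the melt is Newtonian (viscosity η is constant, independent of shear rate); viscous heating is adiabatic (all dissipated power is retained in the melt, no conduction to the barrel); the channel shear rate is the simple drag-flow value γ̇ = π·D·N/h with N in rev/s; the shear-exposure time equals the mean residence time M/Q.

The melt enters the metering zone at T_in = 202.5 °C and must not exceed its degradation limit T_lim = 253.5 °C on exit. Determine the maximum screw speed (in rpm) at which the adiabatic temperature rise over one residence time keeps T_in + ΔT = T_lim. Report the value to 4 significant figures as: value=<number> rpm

value=14.34 rpm

Throughput in SI: Q_s = 276.7 kg/h ÷ 3600 s/h = 0.0768611 kg/s
t_res = M / Q_s = 8.62 / 0.0768611 = 112.15 s
Geometry in SI: D = 111.9 mm → 0.1119 m, h = 5.31 mm → 0.00531 m
ΔT_a = T_lim − T_in = 253.5 − 202.5 = 51 K
Invert ΔT = ηγ̇²t_res/(ρcp) for γ̇: γ̇_max² = ΔT_a ρ cp / (η t_res) = 51·1355·1729 / (4258·112.15) = 250.206 s⁻²
γ̇_max = √250.206 = 15.8179 s⁻¹
Solve γ̇ = πDN/h for N: N_max = γ̇_max·h/(π·D) = 15.8179 × 0.00531 / (π × 0.1119) = 0.238926 rev/s = 14.3356 rpm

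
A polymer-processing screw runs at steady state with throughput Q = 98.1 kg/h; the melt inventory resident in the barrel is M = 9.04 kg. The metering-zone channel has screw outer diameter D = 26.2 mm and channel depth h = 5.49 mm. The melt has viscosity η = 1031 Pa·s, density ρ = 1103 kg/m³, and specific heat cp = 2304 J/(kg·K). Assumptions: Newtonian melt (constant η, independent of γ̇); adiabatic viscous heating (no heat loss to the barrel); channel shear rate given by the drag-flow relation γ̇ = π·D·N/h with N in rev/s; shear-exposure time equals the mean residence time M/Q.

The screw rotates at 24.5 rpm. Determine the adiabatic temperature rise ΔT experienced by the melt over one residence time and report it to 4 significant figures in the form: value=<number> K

value=5.044 K

Q_s = Q / 3600 = 98.1 / 3600 = 0.02725 kg/s
Mean residence time: t_res = M/Q_s = 9.04 kg / 0.02725 kg/s = 331.743 s
D = 26.2 mm = 0.0262 m;  h = 5.49 mm = 0.00549 m;  N = 24.5 rpm / 60 = 0.408333 rev/s
γ̇ = π D N / h = (π)(0.0262)(0.408333) / 0.00549 = 6.122 s⁻¹
ΔT = η·γ̇²·t_res/(ρ·cp) = [1031 × 6.122² × 331.743] / [1103 × 2304] = 5.04417 K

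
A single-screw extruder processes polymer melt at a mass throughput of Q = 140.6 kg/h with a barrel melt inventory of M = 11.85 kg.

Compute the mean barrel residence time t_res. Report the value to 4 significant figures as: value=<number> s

Throughput in SI: Q_s = 140.6 kg/h ÷ 3600 s/h = 0.0390556 kg/s
t_res = M / Q_s = 11.85 / 0.0390556 = 303.414 s

value=303.4 s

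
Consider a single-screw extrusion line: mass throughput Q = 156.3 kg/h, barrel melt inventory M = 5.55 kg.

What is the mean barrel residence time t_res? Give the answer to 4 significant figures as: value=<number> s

Convert throughput: Q = 156.3 kg/h = 156.3/3600 = 0.0434167 kg/s
Mean residence time: t_res = M/Q_s = 5.55 kg / 0.0434167 kg/s = 127.831 s

value=127.8 s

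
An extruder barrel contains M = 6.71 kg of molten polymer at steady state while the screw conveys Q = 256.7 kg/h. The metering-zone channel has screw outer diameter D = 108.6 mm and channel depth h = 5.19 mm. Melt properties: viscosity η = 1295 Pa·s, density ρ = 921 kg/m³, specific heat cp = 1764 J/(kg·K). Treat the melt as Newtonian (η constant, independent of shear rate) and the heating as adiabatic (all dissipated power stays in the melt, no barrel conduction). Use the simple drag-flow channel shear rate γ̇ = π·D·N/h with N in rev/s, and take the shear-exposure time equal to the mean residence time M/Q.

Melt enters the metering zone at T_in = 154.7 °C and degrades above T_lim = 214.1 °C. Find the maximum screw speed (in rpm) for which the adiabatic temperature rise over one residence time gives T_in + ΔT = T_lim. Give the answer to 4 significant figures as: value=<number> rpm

Throughput in SI: Q_s = 256.7 kg/h ÷ 3600 s/h = 0.0713056 kg/s
t_res = M / Q_s = 6.71 / 0.0713056 = 94.1021 s
Geometry in SI: D = 108.6 mm → 0.1086 m, h = 5.19 mm → 0.00519 m
ΔT_a = T_lim − T_in = 214.1 °C − 154.7 °C = 59.4 K
γ̇_max² = ΔT_a·ρ·cp / (η·t_res) = [59.4 × 921 × 1764] / [1295 × 94.1021] = 791.91 s⁻²
γ̇_max = √791.91 = 28.1409 s⁻¹
N_max = γ̇_max·h / (π·D) = 28.1409 · 0.00519 / (π · 0.1086) = 0.428081 rev/s = 25.6848 rpm

value=25.68 rpm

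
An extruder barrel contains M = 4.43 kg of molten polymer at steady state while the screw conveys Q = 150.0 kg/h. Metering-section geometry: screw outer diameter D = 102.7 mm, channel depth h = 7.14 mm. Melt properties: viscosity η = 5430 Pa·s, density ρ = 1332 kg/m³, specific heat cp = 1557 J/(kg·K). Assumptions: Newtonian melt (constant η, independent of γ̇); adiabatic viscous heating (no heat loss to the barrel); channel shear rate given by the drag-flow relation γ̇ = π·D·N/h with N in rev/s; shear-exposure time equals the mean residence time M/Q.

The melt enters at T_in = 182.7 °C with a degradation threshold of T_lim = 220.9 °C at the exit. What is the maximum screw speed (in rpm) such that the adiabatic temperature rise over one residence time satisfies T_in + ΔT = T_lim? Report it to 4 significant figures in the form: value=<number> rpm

value=15.55 rpm

Q_s = Q / 3600 = 150.0 / 3600 = 0.0416667 kg/s
Mean residence time: t_res = M/Q_s = 4.43 kg / 0.0416667 kg/s = 106.32 s
D = 102.7 mm = 0.1027 m;  h = 7.14 mm = 0.00714 m
ΔT_a = T_lim − T_in = 220.9 °C − 182.7 °C = 38.2 K
γ̇_max² = ΔT_a·ρ·cp / (η·t_res) = [38.2 × 1332 × 1557] / [5430 × 106.32] = 137.228 s⁻²
γ̇_max = sqrt(137.228) = 11.7144 s⁻¹
N_max = γ̇_max·h / (π·D) = 11.7144 · 0.00714 / (π · 0.1027) = 0.259238 rev/s = 15.5543 rpm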